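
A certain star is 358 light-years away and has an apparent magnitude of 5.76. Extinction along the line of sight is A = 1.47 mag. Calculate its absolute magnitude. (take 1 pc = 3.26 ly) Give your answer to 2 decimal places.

d = 358 ly / 3.26 = 109.8 pc
5 log₁₀(d/10 pc) = 5 log₁₀(109.8) − 5 = 5.203
M = m − 5 log₁₀(d/10) − A = 5.76 − 5.203 − 1.47 = -0.913

M ≈ -0.91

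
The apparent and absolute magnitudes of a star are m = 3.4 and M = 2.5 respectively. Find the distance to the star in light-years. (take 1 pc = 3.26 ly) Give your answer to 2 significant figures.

d ≈ 49 ly

μ = m − M = 0.900
m − M = 5 log₁₀ d − 5
log₁₀ d = (m − M)/5 + 1 = 1.1800
d = 10^1.1800 = 15.14 pc
= 49.34 ly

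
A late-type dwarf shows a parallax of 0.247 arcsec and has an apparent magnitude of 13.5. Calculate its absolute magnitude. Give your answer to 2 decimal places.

M ≈ 15.46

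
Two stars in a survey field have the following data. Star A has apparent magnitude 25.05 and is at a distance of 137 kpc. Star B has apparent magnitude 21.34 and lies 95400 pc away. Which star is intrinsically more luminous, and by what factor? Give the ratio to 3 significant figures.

Star A: d = 137 kpc = 137000 pc
Star A: M = m − 5 log₁₀ d + 5 = 25.05 − 5·5.1367 + 5 = 4.366
Star B: M = m − 5 log₁₀ d + 5 = 21.34 − 5·4.9795 + 5 = 1.442
ΔM = M_A − M_B = 4.366 − (1.442) = 2.924; smaller M is more luminous → Star B.
L ratio = 10^(0.4 |ΔM|) = 10^1.170 = 14.78

Star B is more luminous, by a factor of 14.8.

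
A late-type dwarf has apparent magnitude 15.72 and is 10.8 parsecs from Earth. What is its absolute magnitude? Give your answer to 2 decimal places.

5 log₁₀(d/10 pc) = 5 log₁₀(10.80) − 5 = 0.167
M = m − 5 log₁₀(d/10) = 15.72 − 0.167 = 15.553

M ≈ 15.55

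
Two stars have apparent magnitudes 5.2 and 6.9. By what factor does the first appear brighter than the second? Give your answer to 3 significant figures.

Δm = 5.2 − (6.9) = -1.7
Flux ratio = 10^(−0.4 Δm) = 10^(−0.4 × -1.7) = 10^0.680 = 4.786

4.79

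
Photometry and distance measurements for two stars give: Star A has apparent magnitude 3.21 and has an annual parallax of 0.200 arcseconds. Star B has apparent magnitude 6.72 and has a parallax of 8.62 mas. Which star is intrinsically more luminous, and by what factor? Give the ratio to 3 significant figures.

Star A: d = 1/p = 1/0.200″ = 5.000 pc
Star A: M = m − 5 log₁₀ d + 5 = 3.21 − 5·0.6990 + 5 = 4.715
Star B: p = 8.62 mas = 8.62×10^-3″ → d = 1/p = 116.0 pc
Star B: M = m − 5 log₁₀ d + 5 = 6.72 − 5·2.0645 + 5 = 1.398
ΔM = M_A − M_B = 4.715 − (1.398) = 3.318; smaller M is more luminous → Star B.
L ratio = 10^(0.4 |ΔM|) = 10^1.327 = 21.23

Star B is more luminous, by a factor of 21.2.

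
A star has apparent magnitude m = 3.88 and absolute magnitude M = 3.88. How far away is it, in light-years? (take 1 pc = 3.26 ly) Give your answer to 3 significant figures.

μ = m − M = 0.000
m − M = 5 log₁₀ d − 5
log₁₀ d = (m − M)/5 + 1 = 1.0000
d = 10^1.0000 = 10.00 pc
= 32.60 ly

d ≈ 32.6 ly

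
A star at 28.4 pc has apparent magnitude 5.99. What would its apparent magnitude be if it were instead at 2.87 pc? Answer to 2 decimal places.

m ≈ 1.01

Flux ∝ 1/d², so Δm = 5 log₁₀(d₂/d₁) = 5 log₁₀(2.87/28.4) = -4.977
m₂ = m₁ + Δm = 5.99 + (-4.977) = 1.013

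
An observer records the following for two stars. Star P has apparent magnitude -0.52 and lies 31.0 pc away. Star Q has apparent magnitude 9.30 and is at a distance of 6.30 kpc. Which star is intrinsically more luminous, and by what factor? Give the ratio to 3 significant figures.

Star P: M = m − 5 log₁₀ d + 5 = -0.52 − 5·1.4914 + 5 = -2.977
Star Q: d = 6.30 kpc = 6300 pc
Star Q: M = m − 5 log₁₀ d + 5 = 9.30 − 5·3.7993 + 5 = -4.697
ΔM = M_P − M_Q = -2.977 − (-4.697) = 1.720; smaller M is more luminous → Star Q.
L ratio = 10^(0.4 |ΔM|) = 10^0.688 = 4.875

Star Q is more luminous, by a factor of 4.87.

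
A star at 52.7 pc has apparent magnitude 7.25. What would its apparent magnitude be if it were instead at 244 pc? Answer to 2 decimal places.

Flux ∝ 1/d², so Δm = 5 log₁₀(d₂/d₁) = 5 log₁₀(244/52.7) = 3.328
m₂ = m₁ + Δm = 7.25 + (3.328) = 10.578

m ≈ 10.58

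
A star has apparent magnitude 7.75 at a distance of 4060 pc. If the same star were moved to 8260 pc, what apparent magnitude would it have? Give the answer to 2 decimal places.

Flux ∝ 1/d², so Δm = 5 log₁₀(d₂/d₁) = 5 log₁₀(8260/4060) = 1.542
m₂ = m₁ + Δm = 7.75 + (1.542) = 9.292

m ≈ 9.29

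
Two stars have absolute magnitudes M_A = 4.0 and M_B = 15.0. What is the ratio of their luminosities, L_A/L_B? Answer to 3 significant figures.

ΔM = M_A − M_B = -11.0
L_A/L_B = 10^(−0.4 ΔM) = 10^4.400 = 25120

L_A/L_B ≈ 25100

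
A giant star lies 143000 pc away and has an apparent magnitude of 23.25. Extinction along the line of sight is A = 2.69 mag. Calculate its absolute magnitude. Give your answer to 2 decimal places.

M ≈ -0.22

5 log₁₀(d/10 pc) = 5 log₁₀(143000) − 5 = 20.777
M = m − 5 log₁₀(d/10) − A = 23.25 − 20.777 − 2.69 = -0.217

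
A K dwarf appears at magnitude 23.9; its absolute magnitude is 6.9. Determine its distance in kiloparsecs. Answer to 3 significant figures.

μ = m − M = 17.000
m − M = 5 log₁₀ d − 5
log₁₀ d = (m − M)/5 + 1 = 4.4000
d = 10^4.4000 = 25120 pc
= 25.12 kpc

d ≈ 25.1 kpc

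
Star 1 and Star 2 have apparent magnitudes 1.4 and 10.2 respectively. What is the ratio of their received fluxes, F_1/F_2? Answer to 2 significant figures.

F_1/F_2 ≈ 3300

Δm = 1.4 − (10.2) = -8.8
Flux ratio = 10^(−0.4 Δm) = 10^(−0.4 × -8.8) = 10^3.520 = 3311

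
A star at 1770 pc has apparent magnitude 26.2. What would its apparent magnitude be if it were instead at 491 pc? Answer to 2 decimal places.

m ≈ 23.42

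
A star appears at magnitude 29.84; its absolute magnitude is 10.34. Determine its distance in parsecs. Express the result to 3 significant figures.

d ≈ 79400 pc

μ = m − M = 19.500
m − M = 5 log₁₀ d − 5
log₁₀ d = (m − M)/5 + 1 = 4.9000
d = 10^4.9000 = 79430 pc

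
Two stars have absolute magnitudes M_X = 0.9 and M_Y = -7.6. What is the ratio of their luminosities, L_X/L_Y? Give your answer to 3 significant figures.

ΔM = M_X − M_Y = 8.5
L_X/L_Y = 10^(−0.4 ΔM) = 10^-3.400 = 3.981×10^-4

L_X/L_Y ≈ 3.98×10^-4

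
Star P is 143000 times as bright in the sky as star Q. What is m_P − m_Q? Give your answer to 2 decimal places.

m_P − m_Q ≈ -12.89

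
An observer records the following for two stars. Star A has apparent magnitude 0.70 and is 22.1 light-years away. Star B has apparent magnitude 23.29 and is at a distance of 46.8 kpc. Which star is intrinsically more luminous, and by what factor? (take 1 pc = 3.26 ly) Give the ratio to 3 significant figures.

Star A: d = 22.1 ly / 3.26 = 6.779 pc
Star A: M = m − 5 log₁₀ d + 5 = 0.70 − 5·0.8312 + 5 = 1.544
Star B: d = 46.8 kpc = 46800 pc
Star B: M = m − 5 log₁₀ d + 5 = 23.29 − 5·4.6702 + 5 = 4.939
ΔM = M_A − M_B = 1.544 − (4.939) = -3.395; smaller M is more luminous → Star A.
L ratio = 10^(0.4 |ΔM|) = 10^1.358 = 22.80

Star A is more luminous, by a factor of 22.8.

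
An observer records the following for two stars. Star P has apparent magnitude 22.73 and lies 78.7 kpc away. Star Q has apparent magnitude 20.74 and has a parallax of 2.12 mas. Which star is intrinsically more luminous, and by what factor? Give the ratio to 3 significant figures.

Star P: d = 78.7 kpc = 78700 pc
Star P: M = m − 5 log₁₀ d + 5 = 22.73 − 5·4.8960 + 5 = 3.250
Star Q: p = 2.12 mas = 2.12×10^-3″ → d = 1/p = 471.7 pc
Star Q: M = m − 5 log₁₀ d + 5 = 20.74 − 5·2.6737 + 5 = 12.372
ΔM = M_P − M_Q = 3.250 − (12.372) = -9.122; smaller M is more luminous → Star P.
L ratio = 10^(0.4 |ΔM|) = 10^3.649 = 4453

Star P is more luminous, by a factor of 4450.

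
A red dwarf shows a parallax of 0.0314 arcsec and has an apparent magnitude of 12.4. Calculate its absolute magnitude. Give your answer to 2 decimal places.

d = 1/p = 1/0.0314″ = 31.85 pc
5 log₁₀(d/10 pc) = 5 log₁₀(31.85) − 5 = 2.515
M = m − 5 log₁₀(d/10) = 12.4 − 2.515 = 9.885

M ≈ 9.88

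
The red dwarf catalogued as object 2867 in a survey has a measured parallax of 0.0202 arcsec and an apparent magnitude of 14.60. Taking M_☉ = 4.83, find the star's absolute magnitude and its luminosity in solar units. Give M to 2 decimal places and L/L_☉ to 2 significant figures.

d = 1/p = 1/0.0202″ = 49.50 pc
M = m − 5 log₁₀ d + 5 = 14.60 − 5·1.6946 + 5 = 11.127
M − M_☉ = 11.127 − 4.83 = 6.297
L/L_☉ = 10^(−0.4 × 6.297) = 3.029×10^-3

M ≈ 11.13; L/L_☉ ≈ 3.0×10^-3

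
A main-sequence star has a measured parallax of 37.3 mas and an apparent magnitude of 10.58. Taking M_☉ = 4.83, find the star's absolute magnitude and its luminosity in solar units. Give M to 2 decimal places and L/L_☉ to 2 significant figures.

M ≈ 8.44; L/L_☉ ≈ 0.036

d = 1/p = 1000/37.3 mas = 26.81 pc
M = m − 5 log₁₀ d + 5 = 10.58 − 5·1.4283 + 5 = 8.439
M − M_☉ = 8.439 − 4.83 = 3.609
L/L_☉ = 10^(−0.4 × 3.609) = 0.03602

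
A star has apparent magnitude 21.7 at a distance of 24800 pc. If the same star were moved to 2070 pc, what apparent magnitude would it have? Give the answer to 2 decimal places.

m ≈ 16.31

Flux ∝ 1/d², so Δm = 5 log₁₀(d₂/d₁) = 5 log₁₀(2070/24800) = -5.392
m₂ = m₁ + Δm = 21.7 + (-5.392) = 16.308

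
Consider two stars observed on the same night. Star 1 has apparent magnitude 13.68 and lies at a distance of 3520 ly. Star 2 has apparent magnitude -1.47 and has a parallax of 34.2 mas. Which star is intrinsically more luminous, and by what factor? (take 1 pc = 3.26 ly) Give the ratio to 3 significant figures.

Star 2 is more luminous, by a factor of 842.

Star 1: d = 3520 ly / 3.26 = 1080 pc
Star 1: M = m − 5 log₁₀ d + 5 = 13.68 − 5·3.0333 + 5 = 3.513
Star 2: p = 34.2 mas = 0.0342″ → d = 1/p = 29.24 pc
Star 2: M = m − 5 log₁₀ d + 5 = -1.47 − 5·1.4660 + 5 = -3.800
ΔM = M_1 − M_2 = 3.513 − (-3.800) = 7.313; smaller M is more luminous → Star 2.
L ratio = 10^(0.4 |ΔM|) = 10^2.925 = 842.0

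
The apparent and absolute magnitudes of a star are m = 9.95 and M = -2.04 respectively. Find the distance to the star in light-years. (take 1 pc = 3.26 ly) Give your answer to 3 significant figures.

Distance modulus: m − M = 9.95 − (-2.04) = 11.990
m − M = 5 log₁₀ d − 5
log₁₀ d = (m − M)/5 + 1 = 3.3980
d = 10^3.3980 = 2500 pc
= 8151 ly

d ≈ 8150 ly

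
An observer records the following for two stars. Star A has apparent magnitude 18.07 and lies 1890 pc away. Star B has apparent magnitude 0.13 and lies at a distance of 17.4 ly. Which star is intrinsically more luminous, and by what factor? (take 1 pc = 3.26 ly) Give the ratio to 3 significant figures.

Star B is more luminous, by a factor of 120.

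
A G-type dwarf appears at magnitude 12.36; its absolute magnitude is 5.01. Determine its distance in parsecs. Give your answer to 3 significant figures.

μ = m − M = 7.350
m − M = 5 log₁₀ d − 5
log₁₀ d = (m − M)/5 + 1 = 2.4700
d = 10^2.4700 = 295.1 pc

d ≈ 295 pc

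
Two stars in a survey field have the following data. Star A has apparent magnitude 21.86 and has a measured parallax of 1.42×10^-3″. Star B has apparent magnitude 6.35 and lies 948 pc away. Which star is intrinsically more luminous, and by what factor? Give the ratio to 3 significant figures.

Star A: d = 1/p = 1/1.42×10^-3″ = 704.2 pc
Star A: M = m − 5 log₁₀ d + 5 = 21.86 − 5·2.8477 + 5 = 12.621
Star B: M = m − 5 log₁₀ d + 5 = 6.35 − 5·2.9768 + 5 = -3.534
ΔM = M_A − M_B = 12.621 − (-3.534) = 16.155; smaller M is more luminous → Star B.
L ratio = 10^(0.4 |ΔM|) = 10^6.462 = 2.899×10^6

Star B is more luminous, by a factor of 2.90×10^6.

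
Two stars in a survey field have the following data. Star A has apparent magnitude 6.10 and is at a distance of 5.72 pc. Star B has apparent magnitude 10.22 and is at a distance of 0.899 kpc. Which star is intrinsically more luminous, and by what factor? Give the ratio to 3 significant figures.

Star B is more luminous, by a factor of 556.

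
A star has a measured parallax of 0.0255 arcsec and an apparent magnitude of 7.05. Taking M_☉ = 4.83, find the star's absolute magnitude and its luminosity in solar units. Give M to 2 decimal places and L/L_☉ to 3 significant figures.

d = 1/p = 1/0.0255″ = 39.22 pc
M = m − 5 log₁₀ d + 5 = 7.05 − 5·1.5935 + 5 = 4.083
M − M_☉ = 4.083 − 4.83 = -0.747
L/L_☉ = 10^(−0.4 × -0.747) = 1.990

M ≈ 4.08; L/L_☉ ≈ 1.99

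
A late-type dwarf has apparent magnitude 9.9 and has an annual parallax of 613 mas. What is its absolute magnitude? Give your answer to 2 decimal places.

M ≈ 13.84

p = 613 mas = 0.613″ → d = 1/p = 1.631 pc
5 log₁₀(d/10 pc) = 5 log₁₀(1.631) − 5 = -3.937
M = m − 5 log₁₀(d/10) = 9.9 + 3.937 = 13.837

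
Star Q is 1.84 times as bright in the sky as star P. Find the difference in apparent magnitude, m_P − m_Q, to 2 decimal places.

m_P − m_Q ≈ 0.66

Pogson: Δm = −2.5 log₁₀(ratio) = −2.5 log₁₀(1.84) = −2.5 × 0.2648 = -0.662
Star Q is brighter so has the smaller magnitude: m_P − m_Q is positive.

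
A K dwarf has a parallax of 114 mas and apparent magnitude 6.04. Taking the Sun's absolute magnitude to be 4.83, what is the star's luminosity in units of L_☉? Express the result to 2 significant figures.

d = 1/p = 1000/114 mas = 8.772 pc
M = m − 5 log₁₀ d + 5 = 6.04 − 5·0.9431 + 5 = 6.325
M − M_☉ = 6.325 − 4.83 = 1.495
L/L_☉ = 10^(−0.4 × 1.495) = 0.2525

L/L_☉ ≈ 0.25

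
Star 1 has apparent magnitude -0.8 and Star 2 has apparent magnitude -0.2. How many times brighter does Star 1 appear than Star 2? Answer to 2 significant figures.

1.7

Magnitude difference = -0.6
Flux ratio = 10^(−0.4 Δm) = 10^(−0.4 × -0.6) = 10^0.240 = 1.738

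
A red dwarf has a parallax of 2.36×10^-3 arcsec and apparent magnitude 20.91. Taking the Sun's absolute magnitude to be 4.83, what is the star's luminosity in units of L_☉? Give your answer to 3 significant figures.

d = 1/p = 1/2.36×10^-3″ = 423.7 pc
M = m − 5 log₁₀ d + 5 = 20.91 − 5·2.6271 + 5 = 12.775
M − M_☉ = 12.775 − 4.83 = 7.945
L/L_☉ = 10^(−0.4 × 7.945) = 6.640×10^-4

L/L_☉ ≈ 6.64×10^-4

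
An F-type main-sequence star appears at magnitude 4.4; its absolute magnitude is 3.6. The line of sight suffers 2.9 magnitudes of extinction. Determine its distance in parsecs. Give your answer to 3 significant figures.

m − M = 5 log₁₀(d/10 pc) + A  ⇒  4.4 − (3.6) − 2.9 = 5 log₁₀(d/10)
-2.100 = 5 log₁₀(d/10)
log₁₀ d = (m − M − A)/5 + 1 = 0.5800
d = 10^0.5800 = 3.802 pc

d ≈ 3.80 pc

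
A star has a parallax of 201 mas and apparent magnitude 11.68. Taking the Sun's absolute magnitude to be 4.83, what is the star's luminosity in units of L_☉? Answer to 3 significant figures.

L/L_☉ ≈ 4.50×10^-4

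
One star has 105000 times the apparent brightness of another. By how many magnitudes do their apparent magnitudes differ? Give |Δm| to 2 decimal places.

Pogson: Δm = −2.5 log₁₀(ratio) = −2.5 log₁₀(105000) = −2.5 × 5.0212 = -12.553

|Δm| ≈ 12.55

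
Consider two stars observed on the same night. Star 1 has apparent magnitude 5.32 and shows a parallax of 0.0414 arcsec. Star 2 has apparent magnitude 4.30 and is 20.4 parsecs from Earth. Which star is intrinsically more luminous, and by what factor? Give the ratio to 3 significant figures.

Star 2 is more luminous, by a factor of 1.82.

Star 1: d = 1/p = 1/0.0414″ = 24.15 pc
Star 1: M = m − 5 log₁₀ d + 5 = 5.32 − 5·1.3830 + 5 = 3.405
Star 2: M = m − 5 log₁₀ d + 5 = 4.30 − 5·1.3096 + 5 = 2.752
ΔM = M_1 − M_2 = 3.405 − (2.752) = 0.653; smaller M is more luminous → Star 2.
L ratio = 10^(0.4 |ΔM|) = 10^0.261 = 1.825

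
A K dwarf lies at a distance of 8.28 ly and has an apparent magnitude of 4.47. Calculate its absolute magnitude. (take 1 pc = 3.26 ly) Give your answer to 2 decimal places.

M ≈ 7.45

d = 8.28 ly / 3.26 = 2.540 pc
5 log₁₀(d/10 pc) = 5 log₁₀(2.540) − 5 = -2.976
M = m − 5 log₁₀(d/10) = 4.47 + 2.976 = 7.446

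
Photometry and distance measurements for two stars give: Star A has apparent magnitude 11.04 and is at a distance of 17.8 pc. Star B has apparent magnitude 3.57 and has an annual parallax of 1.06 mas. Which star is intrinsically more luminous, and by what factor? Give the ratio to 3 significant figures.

Star A: M = m − 5 log₁₀ d + 5 = 11.04 − 5·1.2504 + 5 = 9.788
Star B: p = 1.06 mas = 1.06×10^-3″ → d = 1/p = 943.4 pc
Star B: M = m − 5 log₁₀ d + 5 = 3.57 − 5·2.9747 + 5 = -6.303
ΔM = M_A − M_B = 9.788 − (-6.303) = 16.091; smaller M is more luminous → Star B.
L ratio = 10^(0.4 |ΔM|) = 10^6.437 = 2.732×10^6

Star B is more luminous, by a factor of 2.73×10^6.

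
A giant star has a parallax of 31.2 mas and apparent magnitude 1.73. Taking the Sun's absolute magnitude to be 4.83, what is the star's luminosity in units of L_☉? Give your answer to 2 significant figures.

d = 1/p = 1000/31.2 mas = 32.05 pc
M = m − 5 log₁₀ d + 5 = 1.73 − 5·1.5058 + 5 = -0.799
M − M_☉ = -0.799 − 4.83 = -5.629
L/L_☉ = 10^(−0.4 × -5.629) = 178.5

L/L_☉ ≈ 180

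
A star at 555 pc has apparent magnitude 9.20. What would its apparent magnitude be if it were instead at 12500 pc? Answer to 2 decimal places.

m ≈ 15.96

Flux ∝ 1/d², so Δm = 5 log₁₀(d₂/d₁) = 5 log₁₀(12500/555) = 6.763
m₂ = m₁ + Δm = 9.20 + (6.763) = 15.963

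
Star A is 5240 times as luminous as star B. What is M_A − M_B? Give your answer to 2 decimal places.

M_A − M_B ≈ -9.30

Pogson: ΔM = −2.5 log₁₀(ratio) = −2.5 log₁₀(5240) = −2.5 × 3.7193 = -9.298
Star A is brighter, so it has the smaller magnitude: the difference is negative.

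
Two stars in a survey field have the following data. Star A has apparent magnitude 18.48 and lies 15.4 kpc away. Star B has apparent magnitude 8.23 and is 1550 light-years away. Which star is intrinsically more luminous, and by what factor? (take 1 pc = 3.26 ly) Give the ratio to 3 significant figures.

Star A: d = 15.4 kpc = 15400 pc
Star A: M = m − 5 log₁₀ d + 5 = 18.48 − 5·4.1875 + 5 = 2.542
Star B: d = 1550 ly / 3.26 = 475.5 pc
Star B: M = m − 5 log₁₀ d + 5 = 8.23 − 5·2.6771 + 5 = -0.156
ΔM = M_A − M_B = 2.542 − (-0.156) = 2.698; smaller M is more luminous → Star B.
L ratio = 10^(0.4 |ΔM|) = 10^1.079 = 12.00

Star B is more luminous, by a factor of 12.0.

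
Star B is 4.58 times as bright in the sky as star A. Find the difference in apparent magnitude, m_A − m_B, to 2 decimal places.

Pogson: Δm = −2.5 log₁₀(ratio) = −2.5 log₁₀(4.58) = −2.5 × 0.6609 = -1.652
Star B is brighter so has the smaller magnitude: m_A − m_B is positive.

m_A − m_B ≈ 1.65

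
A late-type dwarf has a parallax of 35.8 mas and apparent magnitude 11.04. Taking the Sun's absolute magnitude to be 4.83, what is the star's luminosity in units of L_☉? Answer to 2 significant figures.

L/L_☉ ≈ 0.026

d = 1/p = 1000/35.8 mas = 27.93 pc
M = m − 5 log₁₀ d + 5 = 11.04 − 5·1.4461 + 5 = 8.809
M − M_☉ = 8.809 − 4.83 = 3.979
L/L_☉ = 10^(−0.4 × 3.979) = 0.02560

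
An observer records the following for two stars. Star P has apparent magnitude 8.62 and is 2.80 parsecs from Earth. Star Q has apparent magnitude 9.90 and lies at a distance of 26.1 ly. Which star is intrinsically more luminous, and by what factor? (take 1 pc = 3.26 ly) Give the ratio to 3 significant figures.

Star Q is more luminous, by a factor of 2.51.

Star P: M = m − 5 log₁₀ d + 5 = 8.62 − 5·0.4472 + 5 = 11.384
Star Q: d = 26.1 ly / 3.26 = 8.006 pc
Star Q: M = m − 5 log₁₀ d + 5 = 9.90 − 5·0.9034 + 5 = 10.383
ΔM = M_P − M_Q = 11.384 − (10.383) = 1.001; smaller M is more luminous → Star Q.
L ratio = 10^(0.4 |ΔM|) = 10^0.401 = 2.515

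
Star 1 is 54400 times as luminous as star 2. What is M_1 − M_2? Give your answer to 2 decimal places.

M_1 − M_2 ≈ -11.84

Pogson: ΔM = −2.5 log₁₀(ratio) = −2.5 log₁₀(54400) = −2.5 × 4.7356 = -11.839
Star 1 is brighter, so it has the smaller magnitude: the difference is negative.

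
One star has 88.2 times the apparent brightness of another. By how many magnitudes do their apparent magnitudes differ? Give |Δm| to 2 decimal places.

Pogson: Δm = −2.5 log₁₀(ratio) = −2.5 log₁₀(88.2) = −2.5 × 1.9455 = -4.864

|Δm| ≈ 4.86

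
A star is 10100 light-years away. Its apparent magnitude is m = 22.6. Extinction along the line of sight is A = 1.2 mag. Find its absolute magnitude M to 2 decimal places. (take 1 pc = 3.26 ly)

M ≈ 8.94

d = 10100 ly / 3.26 = 3098 pc
5 log₁₀(d/10 pc) = 5 log₁₀(3098) − 5 = 12.456
M = m − 5 log₁₀(d/10) − A = 22.6 − 12.456 − 1.2 = 8.944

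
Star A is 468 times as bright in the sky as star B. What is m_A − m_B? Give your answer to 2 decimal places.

m_A − m_B ≈ -6.68

Pogson: Δm = −2.5 log₁₀(ratio) = −2.5 log₁₀(468) = −2.5 × 2.6702 = -6.676
Star A is brighter, so it has the smaller magnitude: the difference is negative.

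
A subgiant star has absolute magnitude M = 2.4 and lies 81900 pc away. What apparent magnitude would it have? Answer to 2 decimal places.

m ≈ 21.97

m = M + 5 log₁₀ d − 5 = 2.4 + 5·4.9133 − 5 = 21.966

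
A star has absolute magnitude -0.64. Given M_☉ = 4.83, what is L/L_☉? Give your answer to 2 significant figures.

M − M_☉ = -0.64 − 4.83 = -5.470
L/L_☉ = 10^(−0.4 (M − M_☉)) = 10^2.188 = 154.2

L/L_☉ ≈ 150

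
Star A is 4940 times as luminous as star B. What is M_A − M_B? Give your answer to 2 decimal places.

Pogson: ΔM = −2.5 log₁₀(ratio) = −2.5 log₁₀(4940) = −2.5 × 3.6937 = -9.234
Star A is brighter, so it has the smaller magnitude: the difference is negative.

M_A − M_B ≈ -9.23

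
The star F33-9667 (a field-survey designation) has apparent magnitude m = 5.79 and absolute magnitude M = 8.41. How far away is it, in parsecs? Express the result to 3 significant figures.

d ≈ 2.99 pc

Distance modulus: m − M = 5.79 − (8.41) = -2.620
m − M = 5 log₁₀ d − 5
log₁₀ d = (m − M)/5 + 1 = 0.4760
d = 10^0.4760 = 2.992 pc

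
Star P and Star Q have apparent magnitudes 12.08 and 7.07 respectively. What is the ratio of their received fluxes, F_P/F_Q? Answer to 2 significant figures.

Δm = 12.08 − (7.07) = 5.01
Flux ratio = 10^(−0.4 Δm) = 10^(−0.4 × 5.01) = 10^-2.004 = 9.908×10^-3

F_P/F_Q ≈ 9.9×10^-3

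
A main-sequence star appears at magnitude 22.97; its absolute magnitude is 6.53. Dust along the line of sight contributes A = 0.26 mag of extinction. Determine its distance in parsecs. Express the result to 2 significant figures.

d ≈ 17000 pc

m − M = 5 log₁₀(d/10 pc) + A  ⇒  22.97 − (6.53) − 0.26 = 5 log₁₀(d/10)
16.180 = 5 log₁₀(d/10)
log₁₀ d = (m − M − A)/5 + 1 = 4.2360
d = 10^4.2360 = 17220 pc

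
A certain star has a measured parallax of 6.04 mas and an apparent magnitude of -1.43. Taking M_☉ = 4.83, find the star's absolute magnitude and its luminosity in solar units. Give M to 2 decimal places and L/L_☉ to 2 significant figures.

M ≈ -7.52; L/L_☉ ≈ 87000

d = 1/p = 1000/6.04 mas = 165.6 pc
M = m − 5 log₁₀ d + 5 = -1.43 − 5·2.2190 + 5 = -7.525
M − M_☉ = -7.525 − 4.83 = -12.355
L/L_☉ = 10^(−0.4 × -12.355) = 87480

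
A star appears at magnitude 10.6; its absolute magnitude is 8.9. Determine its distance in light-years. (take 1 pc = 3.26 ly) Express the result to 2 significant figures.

d ≈ 71 ly

μ = m − M = 1.700
m − M = 5 log₁₀ d − 5
log₁₀ d = (m − M)/5 + 1 = 1.3400
d = 10^1.3400 = 21.88 pc
= 71.32 ly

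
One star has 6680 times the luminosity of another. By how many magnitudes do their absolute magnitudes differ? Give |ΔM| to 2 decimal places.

|ΔM| ≈ 9.56

Pogson: ΔM = −2.5 log₁₀(ratio) = −2.5 log₁₀(6680) = −2.5 × 3.8248 = -9.562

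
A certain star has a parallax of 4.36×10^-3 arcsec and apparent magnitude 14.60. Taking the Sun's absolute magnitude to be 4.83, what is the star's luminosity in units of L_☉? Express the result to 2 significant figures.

L/L_☉ ≈ 0.065

d = 1/p = 1/4.36×10^-3″ = 229.4 pc
M = m − 5 log₁₀ d + 5 = 14.60 − 5·2.3605 + 5 = 7.797
M − M_☉ = 7.797 − 4.83 = 2.967
L/L_☉ = 10^(−0.4 × 2.967) = 0.06502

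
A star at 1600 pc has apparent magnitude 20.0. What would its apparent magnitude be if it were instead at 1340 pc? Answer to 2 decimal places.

m ≈ 19.61

Flux ∝ 1/d², so Δm = 5 log₁₀(d₂/d₁) = 5 log₁₀(1340/1600) = -0.385
m₂ = m₁ + Δm = 20.0 + (-0.385) = 19.615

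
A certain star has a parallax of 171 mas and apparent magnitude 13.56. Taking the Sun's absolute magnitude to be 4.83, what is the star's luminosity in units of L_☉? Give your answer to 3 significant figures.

d = 1/p = 1000/171 mas = 5.848 pc
M = m − 5 log₁₀ d + 5 = 13.56 − 5·0.7670 + 5 = 14.725
M − M_☉ = 14.725 − 4.83 = 9.895
L/L_☉ = 10^(−0.4 × 9.895) = 1.102×10^-4

L/L_☉ ≈ 1.10×10^-4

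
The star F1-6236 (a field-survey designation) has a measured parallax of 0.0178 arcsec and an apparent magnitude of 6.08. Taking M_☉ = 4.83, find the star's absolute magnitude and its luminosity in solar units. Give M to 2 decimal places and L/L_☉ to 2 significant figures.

M ≈ 2.33; L/L_☉ ≈ 10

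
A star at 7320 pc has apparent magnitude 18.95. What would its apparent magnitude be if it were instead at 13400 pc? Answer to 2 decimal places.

m ≈ 20.26

Flux ∝ 1/d², so Δm = 5 log₁₀(d₂/d₁) = 5 log₁₀(13400/7320) = 1.313
m₂ = m₁ + Δm = 18.95 + (1.313) = 20.263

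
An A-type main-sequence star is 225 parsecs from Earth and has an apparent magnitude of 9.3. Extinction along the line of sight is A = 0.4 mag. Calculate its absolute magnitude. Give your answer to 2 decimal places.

5 log₁₀(d/10 pc) = 5 log₁₀(225.0) − 5 = 6.761
M = m − 5 log₁₀(d/10) − A = 9.3 − 6.761 − 0.4 = 2.139

M ≈ 2.14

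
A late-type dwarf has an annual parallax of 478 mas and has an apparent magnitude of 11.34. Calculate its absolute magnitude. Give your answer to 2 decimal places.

M ≈ 14.74

p = 478 mas = 0.478″ → d = 1/p = 2.092 pc
5 log₁₀(d/10 pc) = 5 log₁₀(2.092) − 5 = -3.397
M = m − 5 log₁₀(d/10) = 11.34 + 3.397 = 14.737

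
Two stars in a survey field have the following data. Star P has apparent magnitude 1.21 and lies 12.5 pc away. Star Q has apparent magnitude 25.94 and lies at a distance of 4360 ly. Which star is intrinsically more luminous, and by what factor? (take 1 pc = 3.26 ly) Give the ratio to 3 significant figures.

Star P: M = m − 5 log₁₀ d + 5 = 1.21 − 5·1.0969 + 5 = 0.725
Star Q: d = 4360 ly / 3.26 = 1337 pc
Star Q: M = m − 5 log₁₀ d + 5 = 25.94 − 5·3.1263 + 5 = 15.309
ΔM = M_P − M_Q = 0.725 − (15.309) = -14.583; smaller M is more luminous → Star P.
L ratio = 10^(0.4 |ΔM|) = 10^5.833 = 681200

Star P is more luminous, by a factor of 681000.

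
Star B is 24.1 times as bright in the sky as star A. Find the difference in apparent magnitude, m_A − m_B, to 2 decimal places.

m_A − m_B ≈ 3.46

Pogson: Δm = −2.5 log₁₀(ratio) = −2.5 log₁₀(24.1) = −2.5 × 1.3820 = -3.455
Star B is brighter so has the smaller magnitude: m_A − m_B is positive.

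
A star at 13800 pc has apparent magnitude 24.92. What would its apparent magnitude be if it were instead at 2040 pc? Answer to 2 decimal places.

m ≈ 20.77

Flux ∝ 1/d², so Δm = 5 log₁₀(d₂/d₁) = 5 log₁₀(2040/13800) = -4.151
m₂ = m₁ + Δm = 24.92 + (-4.151) = 20.769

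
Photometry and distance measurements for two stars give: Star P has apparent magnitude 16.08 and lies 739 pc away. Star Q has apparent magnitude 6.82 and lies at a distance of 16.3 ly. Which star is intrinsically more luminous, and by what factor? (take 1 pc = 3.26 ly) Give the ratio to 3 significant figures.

Star P: M = m − 5 log₁₀ d + 5 = 16.08 − 5·2.8686 + 5 = 6.737
Star Q: d = 16.3 ly / 3.26 = 5.000 pc
Star Q: M = m − 5 log₁₀ d + 5 = 6.82 − 5·0.6990 + 5 = 8.325
ΔM = M_P − M_Q = 6.737 − (8.325) = -1.588; smaller M is more luminous → Star P.
L ratio = 10^(0.4 |ΔM|) = 10^0.635 = 4.319

Star P is more luminous, by a factor of 4.32.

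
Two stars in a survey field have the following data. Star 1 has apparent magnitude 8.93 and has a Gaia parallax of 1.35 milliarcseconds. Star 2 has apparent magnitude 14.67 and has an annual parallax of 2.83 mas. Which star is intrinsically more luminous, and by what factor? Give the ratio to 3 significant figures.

Star 1 is more luminous, by a factor of 869.

Star 1: p = 1.35 mas = 1.35×10^-3″ → d = 1/p = 740.7 pc
Star 1: M = m − 5 log₁₀ d + 5 = 8.93 − 5·2.8697 + 5 = -0.418
Star 2: p = 2.83 mas = 2.83×10^-3″ → d = 1/p = 353.4 pc
Star 2: M = m − 5 log₁₀ d + 5 = 14.67 − 5·2.5482 + 5 = 6.929
ΔM = M_1 − M_2 = -0.418 − (6.929) = -7.347; smaller M is more luminous → Star 1.
L ratio = 10^(0.4 |ΔM|) = 10^2.939 = 868.8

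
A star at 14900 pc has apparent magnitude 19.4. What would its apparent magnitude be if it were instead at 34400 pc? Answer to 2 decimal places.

m ≈ 21.22

Flux ∝ 1/d², so Δm = 5 log₁₀(d₂/d₁) = 5 log₁₀(34400/14900) = 1.817
m₂ = m₁ + Δm = 19.4 + (1.817) = 21.217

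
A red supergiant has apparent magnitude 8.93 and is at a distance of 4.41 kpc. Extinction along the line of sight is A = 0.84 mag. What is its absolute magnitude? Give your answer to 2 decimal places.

d = 4.41 kpc = 4410 pc
5 log₁₀(d/10 pc) = 5 log₁₀(4410) − 5 = 13.222
M = m − 5 log₁₀(d/10) − A = 8.93 − 13.222 − 0.84 = -5.132

M ≈ -5.13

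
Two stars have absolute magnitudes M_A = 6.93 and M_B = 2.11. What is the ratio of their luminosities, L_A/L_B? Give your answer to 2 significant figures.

ΔM = M_A − M_B = 4.82
L_A/L_B = 10^(−0.4 ΔM) = 10^-1.928 = 0.01180

L_A/L_B ≈ 0.012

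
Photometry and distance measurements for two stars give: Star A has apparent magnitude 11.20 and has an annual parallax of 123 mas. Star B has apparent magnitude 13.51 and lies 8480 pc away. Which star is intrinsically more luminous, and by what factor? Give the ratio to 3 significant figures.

Star B is more luminous, by a factor of 130000.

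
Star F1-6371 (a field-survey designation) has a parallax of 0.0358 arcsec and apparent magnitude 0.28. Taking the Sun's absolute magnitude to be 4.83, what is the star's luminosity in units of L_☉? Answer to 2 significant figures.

d = 1/p = 1/0.0358″ = 27.93 pc
M = m − 5 log₁₀ d + 5 = 0.28 − 5·1.4461 + 5 = -1.951
M − M_☉ = -1.951 − 4.83 = -6.781
L/L_☉ = 10^(−0.4 × -6.781) = 515.5

L/L_☉ ≈ 520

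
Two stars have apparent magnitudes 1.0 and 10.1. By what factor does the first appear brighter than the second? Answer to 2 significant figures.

4400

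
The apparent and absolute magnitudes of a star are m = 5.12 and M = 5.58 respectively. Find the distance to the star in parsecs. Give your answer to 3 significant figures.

Distance modulus: m − M = 5.12 − (5.58) = -0.460
m − M = 5 log₁₀ d − 5
log₁₀ d = (m − M)/5 + 1 = 0.9080
d = 10^0.9080 = 8.091 pc

d ≈ 8.09 pc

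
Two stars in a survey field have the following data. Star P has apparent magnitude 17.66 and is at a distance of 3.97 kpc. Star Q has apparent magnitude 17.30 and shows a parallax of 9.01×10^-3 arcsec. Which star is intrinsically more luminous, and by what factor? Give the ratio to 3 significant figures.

Star P: d = 3.97 kpc = 3970 pc
Star P: M = m − 5 log₁₀ d + 5 = 17.66 − 5·3.5988 + 5 = 4.666
Star Q: d = 1/p = 1/9.01×10^-3″ = 111.0 pc
Star Q: M = m − 5 log₁₀ d + 5 = 17.30 − 5·2.0453 + 5 = 12.074
ΔM = M_P − M_Q = 4.666 − (12.074) = -7.408; smaller M is more luminous → Star P.
L ratio = 10^(0.4 |ΔM|) = 10^2.963 = 918.4

Star P is more luminous, by a factor of 918.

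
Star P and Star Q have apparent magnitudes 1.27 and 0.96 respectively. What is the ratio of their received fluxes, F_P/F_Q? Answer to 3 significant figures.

F_P/F_Q ≈ 0.752

Δm = 1.27 − (0.96) = 0.31
Flux ratio = 10^(−0.4 Δm) = 10^(−0.4 × 0.31) = 10^-0.124 = 0.7516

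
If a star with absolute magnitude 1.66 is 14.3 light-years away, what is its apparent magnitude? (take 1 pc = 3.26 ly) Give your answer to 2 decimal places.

m ≈ -0.13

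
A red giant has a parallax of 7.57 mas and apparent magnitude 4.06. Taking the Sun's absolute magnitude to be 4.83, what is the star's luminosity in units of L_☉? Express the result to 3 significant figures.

L/L_☉ ≈ 355

d = 1/p = 1000/7.57 mas = 132.1 pc
M = m − 5 log₁₀ d + 5 = 4.06 − 5·2.1209 + 5 = -1.545
M − M_☉ = -1.545 − 4.83 = -6.375
L/L_☉ = 10^(−0.4 × -6.375) = 354.7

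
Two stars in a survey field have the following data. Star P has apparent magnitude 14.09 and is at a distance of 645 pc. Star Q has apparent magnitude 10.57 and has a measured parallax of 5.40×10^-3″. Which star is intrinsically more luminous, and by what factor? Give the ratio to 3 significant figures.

Star Q is more luminous, by a factor of 2.11.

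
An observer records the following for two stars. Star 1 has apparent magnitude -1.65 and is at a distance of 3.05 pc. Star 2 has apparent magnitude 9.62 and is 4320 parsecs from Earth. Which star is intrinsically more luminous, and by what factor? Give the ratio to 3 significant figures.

Star 2 is more luminous, by a factor of 62.3.

Star 1: M = m − 5 log₁₀ d + 5 = -1.65 − 5·0.4843 + 5 = 0.929
Star 2: M = m − 5 log₁₀ d + 5 = 9.62 − 5·3.6355 + 5 = -3.557
ΔM = M_1 − M_2 = 0.929 − (-3.557) = 4.486; smaller M is more luminous → Star 2.
L ratio = 10^(0.4 |ΔM|) = 10^1.794 = 62.28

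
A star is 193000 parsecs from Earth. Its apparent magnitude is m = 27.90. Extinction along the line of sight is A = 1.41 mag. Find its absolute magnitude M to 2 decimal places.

M ≈ 5.06

5 log₁₀(d/10 pc) = 5 log₁₀(193000) − 5 = 21.428
M = m − 5 log₁₀(d/10) − A = 27.90 − 21.428 − 1.41 = 5.062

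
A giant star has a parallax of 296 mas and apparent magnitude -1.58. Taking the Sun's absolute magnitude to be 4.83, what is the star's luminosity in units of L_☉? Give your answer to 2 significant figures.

d = 1/p = 1000/296 mas = 3.378 pc
M = m − 5 log₁₀ d + 5 = -1.58 − 5·0.5287 + 5 = 0.776
M − M_☉ = 0.776 − 4.83 = -4.054
L/L_☉ = 10^(−0.4 × -4.054) = 41.82

L/L_☉ ≈ 42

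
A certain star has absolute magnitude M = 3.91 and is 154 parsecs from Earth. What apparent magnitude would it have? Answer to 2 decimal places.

m ≈ 9.85

m = M + 5 log₁₀ d − 5 = 3.91 + 5·2.1875 − 5 = 9.848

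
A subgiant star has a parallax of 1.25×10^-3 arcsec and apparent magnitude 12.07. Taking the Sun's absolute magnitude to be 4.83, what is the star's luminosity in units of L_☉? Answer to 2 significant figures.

L/L_☉ ≈ 8.1

d = 1/p = 1/1.25×10^-3″ = 800.0 pc
M = m − 5 log₁₀ d + 5 = 12.07 − 5·2.9031 + 5 = 2.555
M − M_☉ = 2.555 − 4.83 = -2.275
L/L_☉ = 10^(−0.4 × -2.275) = 8.132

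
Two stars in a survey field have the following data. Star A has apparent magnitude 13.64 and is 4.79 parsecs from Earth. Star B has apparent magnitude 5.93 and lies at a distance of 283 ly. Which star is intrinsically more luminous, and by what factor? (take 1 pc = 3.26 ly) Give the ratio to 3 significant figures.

Star A: M = m − 5 log₁₀ d + 5 = 13.64 − 5·0.6803 + 5 = 15.238
Star B: d = 283 ly / 3.26 = 86.81 pc
Star B: M = m − 5 log₁₀ d + 5 = 5.93 − 5·1.9386 + 5 = 1.237
ΔM = M_A − M_B = 15.238 − (1.237) = 14.001; smaller M is more luminous → Star B.
L ratio = 10^(0.4 |ΔM|) = 10^5.600 = 398500

Star B is more luminous, by a factor of 399000.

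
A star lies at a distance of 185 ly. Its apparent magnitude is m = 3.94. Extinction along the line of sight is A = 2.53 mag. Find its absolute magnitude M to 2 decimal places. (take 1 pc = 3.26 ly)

d = 185 ly / 3.26 = 56.75 pc
5 log₁₀(d/10 pc) = 5 log₁₀(56.75) − 5 = 3.770
M = m − 5 log₁₀(d/10) − A = 3.94 − 3.770 − 2.53 = -2.360

M ≈ -2.36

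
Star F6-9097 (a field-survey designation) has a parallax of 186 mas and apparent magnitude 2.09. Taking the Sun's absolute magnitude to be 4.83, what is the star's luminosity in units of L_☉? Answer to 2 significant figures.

d = 1/p = 1000/186 mas = 5.376 pc
M = m − 5 log₁₀ d + 5 = 2.09 − 5·0.7305 + 5 = 3.438
M − M_☉ = 3.438 − 4.83 = -1.392
L/L_☉ = 10^(−0.4 × -1.392) = 3.606

L/L_☉ ≈ 3.6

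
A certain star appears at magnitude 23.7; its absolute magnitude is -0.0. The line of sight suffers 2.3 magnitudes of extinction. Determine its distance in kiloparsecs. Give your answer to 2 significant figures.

m − M = 5 log₁₀(d/10 pc) + A  ⇒  23.7 − (-0.0) − 2.3 = 5 log₁₀(d/10)
21.400 = 5 log₁₀(d/10)
log₁₀ d = (m − M − A)/5 + 1 = 5.2800
d = 10^5.2800 = 190500 pc
= 190.5 kpc

d ≈ 190 kpc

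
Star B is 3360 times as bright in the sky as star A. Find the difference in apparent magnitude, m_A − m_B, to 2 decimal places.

m_A − m_B ≈ 8.82

Pogson: Δm = −2.5 log₁₀(ratio) = −2.5 log₁₀(3360) = −2.5 × 3.5263 = -8.816
Star B is brighter so has the smaller magnitude: m_A − m_B is positive.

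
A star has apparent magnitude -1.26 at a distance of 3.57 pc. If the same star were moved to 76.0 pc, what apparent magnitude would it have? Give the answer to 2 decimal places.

m ≈ 5.38

Flux ∝ 1/d², so Δm = 5 log₁₀(d₂/d₁) = 5 log₁₀(76.0/3.57) = 6.641
m₂ = m₁ + Δm = -1.26 + (6.641) = 5.381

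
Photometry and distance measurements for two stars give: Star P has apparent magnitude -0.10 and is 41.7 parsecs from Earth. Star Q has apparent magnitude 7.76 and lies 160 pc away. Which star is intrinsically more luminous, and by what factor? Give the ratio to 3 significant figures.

Star P: M = m − 5 log₁₀ d + 5 = -0.10 − 5·1.6201 + 5 = -3.201
Star Q: M = m − 5 log₁₀ d + 5 = 7.76 − 5·2.2041 + 5 = 1.739
ΔM = M_P − M_Q = -3.201 − (1.739) = -4.940; smaller M is more luminous → Star P.
L ratio = 10^(0.4 |ΔM|) = 10^1.976 = 94.63

Star P is more luminous, by a factor of 94.6.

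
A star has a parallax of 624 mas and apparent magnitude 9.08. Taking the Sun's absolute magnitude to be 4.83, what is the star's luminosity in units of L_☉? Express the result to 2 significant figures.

d = 1/p = 1000/624 mas = 1.603 pc
M = m − 5 log₁₀ d + 5 = 9.08 − 5·0.2048 + 5 = 13.056
M − M_☉ = 13.056 − 4.83 = 8.226
L/L_☉ = 10^(−0.4 × 8.226) = 5.124×10^-4

L/L_☉ ≈ 5.1×10^-4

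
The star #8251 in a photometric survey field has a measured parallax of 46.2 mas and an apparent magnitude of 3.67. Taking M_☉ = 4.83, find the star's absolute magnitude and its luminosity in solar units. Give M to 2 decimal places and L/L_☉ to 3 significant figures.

M ≈ 1.99; L/L_☉ ≈ 13.6

d = 1/p = 1000/46.2 mas = 21.65 pc
M = m − 5 log₁₀ d + 5 = 3.67 − 5·1.3354 + 5 = 1.993
M − M_☉ = 1.993 − 4.83 = -2.837
L/L_☉ = 10^(−0.4 × -2.837) = 13.64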